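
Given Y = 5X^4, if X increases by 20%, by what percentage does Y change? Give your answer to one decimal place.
107.4%

For Y = 5X^4:
If X → X(1 + 0.2)
Then Y → Y · (1 + 0.2)^4
     = Y · 2.0736

Percentage change = ((1 + 0.2)^4 − 1) × 100% ≈ 107.4%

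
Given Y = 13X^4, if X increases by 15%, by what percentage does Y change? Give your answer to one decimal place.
74.9%

For Y = 13X^4:
If X → X(1 + 0.15)
Then Y → Y · (1 + 0.15)^4
     ≈ Y · 1.7490

Percentage change = ((1 + 0.15)^4 − 1) × 100% ≈ 74.9%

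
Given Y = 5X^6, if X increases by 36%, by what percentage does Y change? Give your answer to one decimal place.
532.8%

For Y = 5X^6:
If X → X(1 + 0.36)
Then Y → Y · (1 + 0.36)^6
     ≈ Y · 6.3275

Percentage change = ((1 + 0.36)^6 − 1) × 100% ≈ 532.8%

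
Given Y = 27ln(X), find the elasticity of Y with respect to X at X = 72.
Elasticity = 1/ln(72) ≈ 0.2338

Elasticity = (dY/dX) · (X/Y)

dY/dX = 27/X
At X = 72: dY/dX = 3/8, Y = 27·ln(72)

Elasticity = (3/8) · (72 / (27·ln(72))) = 1/ln(72) ≈ 0.2338

Interpretation: for a small percentage change in X, the percentage change in Y is approximately 0.23 times as large.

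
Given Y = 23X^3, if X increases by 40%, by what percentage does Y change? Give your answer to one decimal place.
174.4%

For Y = 23X^3:
If X → X(1 + 0.4)
Then Y → Y · (1 + 0.4)^3
     = Y · 2.7440

Percentage change = ((1 + 0.4)^3 − 1) × 100% = 174.4%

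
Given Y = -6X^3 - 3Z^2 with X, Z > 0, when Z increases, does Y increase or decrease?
Y decreases

Taking the partial derivative:
∂Y/∂Z = -6Z

∂Y/∂Z = -6Z < 0 (assuming positive values)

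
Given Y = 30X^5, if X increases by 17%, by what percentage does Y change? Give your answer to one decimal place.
119.2%

For Y = 30X^5:
If X → X(1 + 0.17)
Then Y → Y · (1 + 0.17)^5
     ≈ Y · 2.1924

Percentage change = ((1 + 0.17)^5 − 1) × 100% ≈ 119.2%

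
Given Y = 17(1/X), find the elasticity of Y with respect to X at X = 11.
Elasticity = -1

Elasticity = (dY/dX) · (X/Y)

dY/dX = -17/X²
At X = 11: dY/dX = -17/121, Y = 17/11

Elasticity = (-17/121) · (11 / (17/11)) = -1

Interpretation: for a small percentage change in X, the percentage change in Y is approximately -1.00 times as large.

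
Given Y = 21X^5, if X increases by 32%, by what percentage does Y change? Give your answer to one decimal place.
300.7%

For Y = 21X^5:
If X → X(1 + 0.32)
Then Y → Y · (1 + 0.32)^5
     ≈ Y · 4.0075

Percentage change = ((1 + 0.32)^5 − 1) × 100% ≈ 300.7%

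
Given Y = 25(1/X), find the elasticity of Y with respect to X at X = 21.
Elasticity = -1

Elasticity = (dY/dX) · (X/Y)

dY/dX = -25/X²
At X = 21: dY/dX = -25/441, Y = 25/21

Elasticity = (-25/441) · (21 / (25/21)) = -1

Interpretation: for a small percentage change in X, the percentage change in Y is approximately -1.00 times as large.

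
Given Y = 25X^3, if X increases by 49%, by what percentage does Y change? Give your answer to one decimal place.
230.8%

For Y = 25X^3:
If X → X(1 + 0.49)
Then Y → Y · (1 + 0.49)^3
     ≈ Y · 3.3079

Percentage change = ((1 + 0.49)^3 − 1) × 100% ≈ 230.8%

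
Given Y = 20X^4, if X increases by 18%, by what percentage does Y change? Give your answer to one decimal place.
93.9%

For Y = 20X^4:
If X → X(1 + 0.18)
Then Y → Y · (1 + 0.18)^4
     ≈ Y · 1.9388

Percentage change = ((1 + 0.18)^4 − 1) × 100% ≈ 93.9%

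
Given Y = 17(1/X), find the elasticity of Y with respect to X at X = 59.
Elasticity = -1

Elasticity = (dY/dX) · (X/Y)

dY/dX = -17/X²
At X = 59: dY/dX = -17/3481, Y = 17/59

Elasticity = (-17/3481) · (59 / (17/59)) = -1

Interpretation: for a small percentage change in X, the percentage change in Y is approximately -1.00 times as large.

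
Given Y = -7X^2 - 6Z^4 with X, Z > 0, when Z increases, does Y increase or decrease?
Y decreases

Taking the partial derivative:
∂Y/∂Z = -24Z^3

∂Y/∂Z = -24Z^3 < 0 (assuming positive values)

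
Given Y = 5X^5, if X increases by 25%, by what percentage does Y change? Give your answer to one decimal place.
205.2%

For Y = 5X^5:
If X → X(1 + 0.25)
Then Y → Y · (1 + 0.25)^5
     ≈ Y · 3.0518

Percentage change = ((1 + 0.25)^5 − 1) × 100% ≈ 205.2%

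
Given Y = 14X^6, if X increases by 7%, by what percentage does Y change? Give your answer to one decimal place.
50.1%

For Y = 14X^6:
If X → X(1 + 0.07)
Then Y → Y · (1 + 0.07)^6
     ≈ Y · 1.5007

Percentage change = ((1 + 0.07)^6 − 1) × 100% ≈ 50.1%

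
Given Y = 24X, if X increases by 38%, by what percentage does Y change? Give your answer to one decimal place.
38.0%

For Y = 24X:
If X → X(1 + 0.38)
Then Y → Y · (1 + 0.38)^1
     = Y · 1.3800

Percentage change = ((1 + 0.38)^1 − 1) × 100% = 38.0%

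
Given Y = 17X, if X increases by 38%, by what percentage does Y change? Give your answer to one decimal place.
38.0%

For Y = 17X:
If X → X(1 + 0.38)
Then Y → Y · (1 + 0.38)^1
     = Y · 1.3800

Percentage change = ((1 + 0.38)^1 − 1) × 100% = 38.0%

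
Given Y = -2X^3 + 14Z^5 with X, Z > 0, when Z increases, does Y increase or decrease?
Y increases

Taking the partial derivative:
∂Y/∂Z = 70Z^4

∂Y/∂Z = 70Z^4 > 0 (assuming positive values)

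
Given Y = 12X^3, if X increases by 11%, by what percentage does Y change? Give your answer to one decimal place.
36.8%

For Y = 12X^3:
If X → X(1 + 0.11)
Then Y → Y · (1 + 0.11)^3
     ≈ Y · 1.3676

Percentage change = ((1 + 0.11)^3 − 1) × 100% ≈ 36.8%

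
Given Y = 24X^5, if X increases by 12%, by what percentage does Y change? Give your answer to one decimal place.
76.2%

For Y = 24X^5:
If X → X(1 + 0.12)
Then Y → Y · (1 + 0.12)^5
     ≈ Y · 1.7623

Percentage change = ((1 + 0.12)^5 − 1) × 100% ≈ 76.2%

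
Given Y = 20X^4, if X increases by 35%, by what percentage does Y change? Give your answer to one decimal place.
232.2%

For Y = 20X^4:
If X → X(1 + 0.35)
Then Y → Y · (1 + 0.35)^4
     ≈ Y · 3.3215

Percentage change = ((1 + 0.35)^4 − 1) × 100% ≈ 232.2%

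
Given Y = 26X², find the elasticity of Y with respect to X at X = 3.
Elasticity = 2

Elasticity = (dY/dX) · (X/Y)

dY/dX = 52·X
At X = 3: dY/dX = 156, Y = 234

Elasticity = 156 · (3 / 234) = 2

Interpretation: for a small percentage change in X, the percentage change in Y is approximately 2.00 times as large.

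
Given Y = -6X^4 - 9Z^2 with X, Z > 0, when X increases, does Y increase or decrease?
Y decreases

Taking the partial derivative:
∂Y/∂X = -24X^3

∂Y/∂X = -24X^3 < 0 (assuming positive values)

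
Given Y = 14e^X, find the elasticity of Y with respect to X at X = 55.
Elasticity = 55

Elasticity = (dY/dX) · (X/Y)

dY/dX = 14·e^X
At X = 55: dY/dX = 14·e^55, Y = 14·e^55

Elasticity = (14·e^55) · (55 / (14·e^55)) = 55

Interpretation: for a small percentage change in X, the percentage change in Y is approximately 55.00 times as large.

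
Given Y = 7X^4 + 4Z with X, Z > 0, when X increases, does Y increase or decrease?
Y increases

Taking the partial derivative:
∂Y/∂X = 28X^3

∂Y/∂X = 28X^3 > 0 (assuming positive values)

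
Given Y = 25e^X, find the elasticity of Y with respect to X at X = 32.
Elasticity = 32

Elasticity = (dY/dX) · (X/Y)

dY/dX = 25·e^X
At X = 32: dY/dX = 25·e^32, Y = 25·e^32

Elasticity = (25·e^32) · (32 / (25·e^32)) = 32

Interpretation: for a small percentage change in X, the percentage change in Y is approximately 32.00 times as large.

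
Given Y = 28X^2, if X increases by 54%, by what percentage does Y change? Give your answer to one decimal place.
137.2%

For Y = 28X^2:
If X → X(1 + 0.54)
Then Y → Y · (1 + 0.54)^2
     = Y · 2.3716

Percentage change = ((1 + 0.54)^2 − 1) × 100% ≈ 137.2%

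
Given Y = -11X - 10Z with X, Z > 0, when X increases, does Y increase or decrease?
Y decreases

Taking the partial derivative:
∂Y/∂X = -11

∂Y/∂X = -11 < 0 (assuming positive values)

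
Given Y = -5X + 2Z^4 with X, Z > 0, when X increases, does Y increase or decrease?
Y decreases

Taking the partial derivative:
∂Y/∂X = -5

∂Y/∂X = -5 < 0 (assuming positive values)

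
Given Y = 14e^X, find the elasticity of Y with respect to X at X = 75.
Elasticity = 75

Elasticity = (dY/dX) · (X/Y)

dY/dX = 14·e^X
At X = 75: dY/dX = 14·e^75, Y = 14·e^75

Elasticity = (14·e^75) · (75 / (14·e^75)) = 75

Interpretation: for a small percentage change in X, the percentage change in Y is approximately 75.00 times as large.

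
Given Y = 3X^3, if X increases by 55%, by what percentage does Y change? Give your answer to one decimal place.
272.4%

For Y = 3X^3:
If X → X(1 + 0.55)
Then Y → Y · (1 + 0.55)^3
     ≈ Y · 3.7239

Percentage change = ((1 + 0.55)^3 − 1) × 100% ≈ 272.4%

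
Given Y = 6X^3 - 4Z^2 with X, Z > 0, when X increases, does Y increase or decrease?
Y increases

Taking the partial derivative:
∂Y/∂X = 18X^2

∂Y/∂X = 18X^2 > 0 (assuming positive values)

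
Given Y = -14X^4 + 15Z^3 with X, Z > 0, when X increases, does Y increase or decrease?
Y decreases

Taking the partial derivative:
∂Y/∂X = -56X^3

∂Y/∂X = -56X^3 < 0 (assuming positive values)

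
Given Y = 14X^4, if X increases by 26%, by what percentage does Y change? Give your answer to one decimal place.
152.0%

For Y = 14X^4:
If X → X(1 + 0.26)
Then Y → Y · (1 + 0.26)^4
     ≈ Y · 2.5205

Percentage change = ((1 + 0.26)^4 − 1) × 100% ≈ 152.0%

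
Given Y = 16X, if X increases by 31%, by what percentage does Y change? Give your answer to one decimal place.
31.0%

For Y = 16X:
If X → X(1 + 0.31)
Then Y → Y · (1 + 0.31)^1
     = Y · 1.3100

Percentage change = ((1 + 0.31)^1 − 1) × 100% = 31.0%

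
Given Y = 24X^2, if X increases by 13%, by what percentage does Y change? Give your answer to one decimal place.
27.7%

For Y = 24X^2:
If X → X(1 + 0.13)
Then Y → Y · (1 + 0.13)^2
     = Y · 1.2769

Percentage change = ((1 + 0.13)^2 − 1) × 100% ≈ 27.7%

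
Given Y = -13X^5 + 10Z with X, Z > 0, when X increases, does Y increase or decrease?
Y decreases

Taking the partial derivative:
∂Y/∂X = -65X^4

∂Y/∂X = -65X^4 < 0 (assuming positive values)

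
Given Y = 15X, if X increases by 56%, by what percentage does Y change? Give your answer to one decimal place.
56.0%

For Y = 15X:
If X → X(1 + 0.56)
Then Y → Y · (1 + 0.56)^1
     = Y · 1.5600

Percentage change = ((1 + 0.56)^1 − 1) × 100% = 56.0%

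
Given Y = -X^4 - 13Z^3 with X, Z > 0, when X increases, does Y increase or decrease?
Y decreases

Taking the partial derivative:
∂Y/∂X = -4X^3

∂Y/∂X = -4X^3 < 0 (assuming positive values)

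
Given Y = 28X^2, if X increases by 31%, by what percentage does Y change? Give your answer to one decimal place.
71.6%

For Y = 28X^2:
If X → X(1 + 0.31)
Then Y → Y · (1 + 0.31)^2
     = Y · 1.7161

Percentage change = ((1 + 0.31)^2 − 1) × 100% ≈ 71.6%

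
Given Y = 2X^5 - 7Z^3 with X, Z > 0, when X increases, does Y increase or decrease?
Y increases

Taking the partial derivative:
∂Y/∂X = 10X^4

∂Y/∂X = 10X^4 > 0 (assuming positive values)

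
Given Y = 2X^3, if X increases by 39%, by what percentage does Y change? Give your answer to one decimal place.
168.6%

For Y = 2X^3:
If X → X(1 + 0.39)
Then Y → Y · (1 + 0.39)^3
     ≈ Y · 2.6856

Percentage change = ((1 + 0.39)^3 − 1) × 100% ≈ 168.6%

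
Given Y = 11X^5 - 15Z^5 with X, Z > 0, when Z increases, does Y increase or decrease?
Y decreases

Taking the partial derivative:
∂Y/∂Z = -75Z^4

∂Y/∂Z = -75Z^4 < 0 (assuming positive values)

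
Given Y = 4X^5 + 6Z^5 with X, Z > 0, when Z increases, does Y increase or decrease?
Y increases

Taking the partial derivative:
∂Y/∂Z = 30Z^4

∂Y/∂Z = 30Z^4 > 0 (assuming positive values)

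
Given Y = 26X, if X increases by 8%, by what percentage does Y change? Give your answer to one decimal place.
8.0%

For Y = 26X:
If X → X(1 + 0.08)
Then Y → Y · (1 + 0.08)^1
     = Y · 1.0800

Percentage change = ((1 + 0.08)^1 − 1) × 100% = 8.0%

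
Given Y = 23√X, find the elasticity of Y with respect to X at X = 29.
Elasticity = 1/2

Elasticity = (dY/dX) · (X/Y)

dY/dX = 23/(2·√X)
At X = 29: dY/dX = 23·√29/58, Y = 23·√29

Elasticity = (23·√29/58) · (29 / (23·√29)) = 1/2

Interpretation: for a small percentage change in X, the percentage change in Y is approximately 0.50 times as large.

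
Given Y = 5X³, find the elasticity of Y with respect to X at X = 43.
Elasticity = 3

Elasticity = (dY/dX) · (X/Y)

dY/dX = 15·X²
At X = 43: dY/dX = 27735, Y = 397535

Elasticity = 27735 · (43 / 397535) = 3

Interpretation: for a small percentage change in X, the percentage change in Y is approximately 3.00 times as large.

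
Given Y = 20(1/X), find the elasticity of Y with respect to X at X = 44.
Elasticity = -1

Elasticity = (dY/dX) · (X/Y)

dY/dX = -20/X²
At X = 44: dY/dX = -5/484, Y = 5/11

Elasticity = (-5/484) · (44 / (5/11)) = -1

Interpretation: for a small percentage change in X, the percentage change in Y is approximately -1.00 times as large.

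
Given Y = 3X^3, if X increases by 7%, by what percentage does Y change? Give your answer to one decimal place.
22.5%

For Y = 3X^3:
If X → X(1 + 0.07)
Then Y → Y · (1 + 0.07)^3
     ≈ Y · 1.2250

Percentage change = ((1 + 0.07)^3 − 1) × 100% ≈ 22.5%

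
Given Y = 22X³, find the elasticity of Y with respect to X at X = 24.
Elasticity = 3

Elasticity = (dY/dX) · (X/Y)

dY/dX = 66·X²
At X = 24: dY/dX = 38016, Y = 304128

Elasticity = 38016 · (24 / 304128) = 3

Interpretation: for a small percentage change in X, the percentage change in Y is approximately 3.00 times as large.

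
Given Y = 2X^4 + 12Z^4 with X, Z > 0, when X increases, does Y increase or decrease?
Y increases

Taking the partial derivative:
∂Y/∂X = 8X^3

∂Y/∂X = 8X^3 > 0 (assuming positive values)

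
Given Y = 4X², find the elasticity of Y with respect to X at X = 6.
Elasticity = 2

Elasticity = (dY/dX) · (X/Y)

dY/dX = 8·X
At X = 6: dY/dX = 48, Y = 144

Elasticity = 48 · (6 / 144) = 2

Interpretation: for a small percentage change in X, the percentage change in Y is approximately 2.00 times as large.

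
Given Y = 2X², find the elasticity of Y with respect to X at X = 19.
Elasticity = 2

Elasticity = (dY/dX) · (X/Y)

dY/dX = 4·X
At X = 19: dY/dX = 76, Y = 722

Elasticity = 76 · (19 / 722) = 2

Interpretation: for a small percentage change in X, the percentage change in Y is approximately 2.00 times as large.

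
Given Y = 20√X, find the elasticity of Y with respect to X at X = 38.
Elasticity = 1/2

Elasticity = (dY/dX) · (X/Y)

dY/dX = 10/√X
At X = 38: dY/dX = 5·√38/19, Y = 20·√38

Elasticity = (5·√38/19) · (38 / (20·√38)) = 1/2

Interpretation: for a small percentage change in X, the percentage change in Y is approximately 0.50 times as large.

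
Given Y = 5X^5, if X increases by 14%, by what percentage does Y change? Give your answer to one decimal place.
92.5%

For Y = 5X^5:
If X → X(1 + 0.14)
Then Y → Y · (1 + 0.14)^5
     ≈ Y · 1.9254

Percentage change = ((1 + 0.14)^5 − 1) × 100% ≈ 92.5%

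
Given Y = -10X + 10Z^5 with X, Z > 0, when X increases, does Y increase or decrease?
Y decreases

Taking the partial derivative:
∂Y/∂X = -10

∂Y/∂X = -10 < 0 (assuming positive values)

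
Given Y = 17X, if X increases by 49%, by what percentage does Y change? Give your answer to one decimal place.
49.0%

For Y = 17X:
If X → X(1 + 0.49)
Then Y → Y · (1 + 0.49)^1
     = Y · 1.4900

Percentage change = ((1 + 0.49)^1 − 1) × 100% = 49.0%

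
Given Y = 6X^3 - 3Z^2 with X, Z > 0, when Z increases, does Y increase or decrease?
Y decreases

Taking the partial derivative:
∂Y/∂Z = -6Z

∂Y/∂Z = -6Z < 0 (assuming positive values)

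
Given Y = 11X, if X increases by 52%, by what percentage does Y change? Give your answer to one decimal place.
52.0%

For Y = 11X:
If X → X(1 + 0.52)
Then Y → Y · (1 + 0.52)^1
     = Y · 1.5200

Percentage change = ((1 + 0.52)^1 − 1) × 100% = 52.0%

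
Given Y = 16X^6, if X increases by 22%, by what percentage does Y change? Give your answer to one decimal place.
229.7%

For Y = 16X^6:
If X → X(1 + 0.22)
Then Y → Y · (1 + 0.22)^6
     ≈ Y · 3.2973

Percentage change = ((1 + 0.22)^6 − 1) × 100% ≈ 229.7%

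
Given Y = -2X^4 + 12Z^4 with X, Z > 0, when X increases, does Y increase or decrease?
Y decreases

Taking the partial derivative:
∂Y/∂X = -8X^3

∂Y/∂X = -8X^3 < 0 (assuming positive values)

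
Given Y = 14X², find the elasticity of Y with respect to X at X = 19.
Elasticity = 2

Elasticity = (dY/dX) · (X/Y)

dY/dX = 28·X
At X = 19: dY/dX = 532, Y = 5054

Elasticity = 532 · (19 / 5054) = 2

Interpretation: for a small percentage change in X, the percentage change in Y is approximately 2.00 times as large.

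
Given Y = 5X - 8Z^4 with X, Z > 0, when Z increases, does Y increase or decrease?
Y decreases

Taking the partial derivative:
∂Y/∂Z = -32Z^3

∂Y/∂Z = -32Z^3 < 0 (assuming positive values)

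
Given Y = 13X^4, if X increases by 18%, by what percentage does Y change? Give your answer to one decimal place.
93.9%

For Y = 13X^4:
If X → X(1 + 0.18)
Then Y → Y · (1 + 0.18)^4
     ≈ Y · 1.9388

Percentage change = ((1 + 0.18)^4 − 1) × 100% ≈ 93.9%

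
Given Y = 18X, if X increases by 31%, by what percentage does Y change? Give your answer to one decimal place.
31.0%

For Y = 18X:
If X → X(1 + 0.31)
Then Y → Y · (1 + 0.31)^1
     = Y · 1.3100

Percentage change = ((1 + 0.31)^1 − 1) × 100% = 31.0%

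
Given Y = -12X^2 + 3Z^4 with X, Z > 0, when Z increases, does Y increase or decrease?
Y increases

Taking the partial derivative:
∂Y/∂Z = 12Z^3

∂Y/∂Z = 12Z^3 > 0 (assuming positive values)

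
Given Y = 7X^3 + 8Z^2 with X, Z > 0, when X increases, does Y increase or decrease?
Y increases

Taking the partial derivative:
∂Y/∂X = 21X^2

∂Y/∂X = 21X^2 > 0 (assuming positive values)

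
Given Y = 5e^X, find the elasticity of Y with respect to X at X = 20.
Elasticity = 20

Elasticity = (dY/dX) · (X/Y)

dY/dX = 5·e^X
At X = 20: dY/dX = 5·e^20, Y = 5·e^20

Elasticity = (5·e^20) · (20 / (5·e^20)) = 20

Interpretation: for a small percentage change in X, the percentage change in Y is approximately 20.00 times as large.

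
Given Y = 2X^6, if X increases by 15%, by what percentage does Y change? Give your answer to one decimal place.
131.3%

For Y = 2X^6:
If X → X(1 + 0.15)
Then Y → Y · (1 + 0.15)^6
     ≈ Y · 2.3131

Percentage change = ((1 + 0.15)^6 − 1) × 100% ≈ 131.3%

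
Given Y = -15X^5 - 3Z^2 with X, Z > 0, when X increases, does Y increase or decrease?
Y decreases

Taking the partial derivative:
∂Y/∂X = -75X^4

∂Y/∂X = -75X^4 < 0 (assuming positive values)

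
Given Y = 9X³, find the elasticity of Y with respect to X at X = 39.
Elasticity = 3

Elasticity = (dY/dX) · (X/Y)

dY/dX = 27·X²
At X = 39: dY/dX = 41067, Y = 533871

Elasticity = 41067 · (39 / 533871) = 3

Interpretation: for a small percentage change in X, the percentage change in Y is approximately 3.00 times as large.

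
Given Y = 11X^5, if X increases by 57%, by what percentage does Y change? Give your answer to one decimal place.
853.9%

For Y = 11X^5:
If X → X(1 + 0.57)
Then Y → Y · (1 + 0.57)^5
     ≈ Y · 9.5389

Percentage change = ((1 + 0.57)^5 − 1) × 100% ≈ 853.9%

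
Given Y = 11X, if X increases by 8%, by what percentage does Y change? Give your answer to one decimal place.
8.0%

For Y = 11X:
If X → X(1 + 0.08)
Then Y → Y · (1 + 0.08)^1
     = Y · 1.0800

Percentage change = ((1 + 0.08)^1 − 1) × 100% = 8.0%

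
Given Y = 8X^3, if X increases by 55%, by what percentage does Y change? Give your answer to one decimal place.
272.4%

For Y = 8X^3:
If X → X(1 + 0.55)
Then Y → Y · (1 + 0.55)^3
     ≈ Y · 3.7239

Percentage change = ((1 + 0.55)^3 − 1) × 100% ≈ 272.4%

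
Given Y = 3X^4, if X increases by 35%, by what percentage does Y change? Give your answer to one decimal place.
232.2%

For Y = 3X^4:
If X → X(1 + 0.35)
Then Y → Y · (1 + 0.35)^4
     ≈ Y · 3.3215

Percentage change = ((1 + 0.35)^4 − 1) × 100% ≈ 232.2%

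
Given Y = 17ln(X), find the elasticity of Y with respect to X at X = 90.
Elasticity = 1/ln(90) ≈ 0.2222

Elasticity = (dY/dX) · (X/Y)

dY/dX = 17/X
At X = 90: dY/dX = 17/90, Y = 17·ln(90)

Elasticity = (17/90) · (90 / (17·ln(90))) = 1/ln(90) ≈ 0.2222

Interpretation: for a small percentage change in X, the percentage change in Y is approximately 0.22 times as large.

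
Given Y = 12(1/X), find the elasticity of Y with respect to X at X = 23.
Elasticity = -1

Elasticity = (dY/dX) · (X/Y)

dY/dX = -12/X²
At X = 23: dY/dX = -12/529, Y = 12/23

Elasticity = (-12/529) · (23 / (12/23)) = -1

Interpretation: for a small percentage change in X, the percentage change in Y is approximately -1.00 times as large.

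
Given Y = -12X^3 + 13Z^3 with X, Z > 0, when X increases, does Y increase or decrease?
Y decreases

Taking the partial derivative:
∂Y/∂X = -36X^2

∂Y/∂X = -36X^2 < 0 (assuming positive values)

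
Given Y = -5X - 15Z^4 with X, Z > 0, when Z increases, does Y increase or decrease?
Y decreases

Taking the partial derivative:
∂Y/∂Z = -60Z^3

∂Y/∂Z = -60Z^3 < 0 (assuming positive values)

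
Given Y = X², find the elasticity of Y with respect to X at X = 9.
Elasticity = 2

Elasticity = (dY/dX) · (X/Y)

dY/dX = 2·X
At X = 9: dY/dX = 18, Y = 81

Elasticity = 18 · (9 / 81) = 2

Interpretation: for a small percentage change in X, the percentage change in Y is approximately 2.00 times as large.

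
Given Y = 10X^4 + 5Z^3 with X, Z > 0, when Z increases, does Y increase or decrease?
Y increases

Taking the partial derivative:
∂Y/∂Z = 15Z^2

∂Y/∂Z = 15Z^2 > 0 (assuming positive values)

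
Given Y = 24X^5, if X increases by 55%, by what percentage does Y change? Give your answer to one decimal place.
794.7%

For Y = 24X^5:
If X → X(1 + 0.55)
Then Y → Y · (1 + 0.55)^5
     ≈ Y · 8.9466

Percentage change = ((1 + 0.55)^5 − 1) × 100% ≈ 794.7%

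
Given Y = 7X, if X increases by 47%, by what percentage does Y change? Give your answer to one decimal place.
47.0%

For Y = 7X:
If X → X(1 + 0.47)
Then Y → Y · (1 + 0.47)^1
     = Y · 1.4700

Percentage change = ((1 + 0.47)^1 − 1) × 100% = 47.0%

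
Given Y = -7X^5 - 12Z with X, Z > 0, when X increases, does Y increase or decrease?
Y decreases

Taking the partial derivative:
∂Y/∂X = -35X^4

∂Y/∂X = -35X^4 < 0 (assuming positive values)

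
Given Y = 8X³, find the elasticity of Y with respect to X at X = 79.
Elasticity = 3

Elasticity = (dY/dX) · (X/Y)

dY/dX = 24·X²
At X = 79: dY/dX = 149784, Y = 3944312

Elasticity = 149784 · (79 / 3944312) = 3

Interpretation: for a small percentage change in X, the percentage change in Y is approximately 3.00 times as large.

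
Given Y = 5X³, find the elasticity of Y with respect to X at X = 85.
Elasticity = 3

Elasticity = (dY/dX) · (X/Y)

dY/dX = 15·X²
At X = 85: dY/dX = 108375, Y = 3070625

Elasticity = 108375 · (85 / 3070625) = 3

Interpretation: for a small percentage change in X, the percentage change in Y is approximately 3.00 times as large.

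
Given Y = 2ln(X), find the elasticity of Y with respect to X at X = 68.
Elasticity = 1/ln(68) ≈ 0.2370

Elasticity = (dY/dX) · (X/Y)

dY/dX = 2/X
At X = 68: dY/dX = 1/34, Y = 2·ln(68)

Elasticity = (1/34) · (68 / (2·ln(68))) = 1/ln(68) ≈ 0.2370

Interpretation: for a small percentage change in X, the percentage change in Y is approximately 0.24 times as large.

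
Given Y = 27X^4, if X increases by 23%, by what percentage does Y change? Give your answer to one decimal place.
128.9%

For Y = 27X^4:
If X → X(1 + 0.23)
Then Y → Y · (1 + 0.23)^4
     ≈ Y · 2.2889

Percentage change = ((1 + 0.23)^4 − 1) × 100% ≈ 128.9%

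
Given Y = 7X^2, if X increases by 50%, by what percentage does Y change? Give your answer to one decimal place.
125.0%

For Y = 7X^2:
If X → X(1 + 0.5)
Then Y → Y · (1 + 0.5)^2
     = Y · 2.2500

Percentage change = ((1 + 0.5)^2 − 1) × 100% = 125.0%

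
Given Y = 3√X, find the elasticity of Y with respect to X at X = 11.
Elasticity = 1/2

Elasticity = (dY/dX) · (X/Y)

dY/dX = 3/(2·√X)
At X = 11: dY/dX = 3·√11/22, Y = 3·√11

Elasticity = (3·√11/22) · (11 / (3·√11)) = 1/2

Interpretation: for a small percentage change in X, the percentage change in Y is approximately 0.50 times as large.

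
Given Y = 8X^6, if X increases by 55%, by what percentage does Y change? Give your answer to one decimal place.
1286.7%

For Y = 8X^6:
If X → X(1 + 0.55)
Then Y → Y · (1 + 0.55)^6
     ≈ Y · 13.8672

Percentage change = ((1 + 0.55)^6 − 1) × 100% ≈ 1286.7%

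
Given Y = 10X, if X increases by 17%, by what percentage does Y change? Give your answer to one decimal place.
17.0%

For Y = 10X:
If X → X(1 + 0.17)
Then Y → Y · (1 + 0.17)^1
     = Y · 1.1700

Percentage change = ((1 + 0.17)^1 − 1) × 100% = 17.0%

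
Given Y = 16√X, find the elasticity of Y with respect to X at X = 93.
Elasticity = 1/2

Elasticity = (dY/dX) · (X/Y)

dY/dX = 8/√X
At X = 93: dY/dX = 8·√93/93, Y = 16·√93

Elasticity = (8·√93/93) · (93 / (16·√93)) = 1/2

Interpretation: for a small percentage change in X, the percentage change in Y is approximately 0.50 times as large.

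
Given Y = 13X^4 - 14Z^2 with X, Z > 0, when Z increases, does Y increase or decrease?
Y decreases

Taking the partial derivative:
∂Y/∂Z = -28Z

∂Y/∂Z = -28Z < 0 (assuming positive values)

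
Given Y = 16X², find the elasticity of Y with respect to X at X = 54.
Elasticity = 2

Elasticity = (dY/dX) · (X/Y)

dY/dX = 32·X
At X = 54: dY/dX = 1728, Y = 46656

Elasticity = 1728 · (54 / 46656) = 2

Interpretation: for a small percentage change in X, the percentage change in Y is approximately 2.00 times as large.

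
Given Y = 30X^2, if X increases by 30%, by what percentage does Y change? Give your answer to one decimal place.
69.0%

For Y = 30X^2:
If X → X(1 + 0.3)
Then Y → Y · (1 + 0.3)^2
     = Y · 1.6900

Percentage change = ((1 + 0.3)^2 − 1) × 100% = 69.0%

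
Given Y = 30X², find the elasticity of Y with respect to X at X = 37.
Elasticity = 2

Elasticity = (dY/dX) · (X/Y)

dY/dX = 60·X
At X = 37: dY/dX = 2220, Y = 41070

Elasticity = 2220 · (37 / 41070) = 2

Interpretation: for a small percentage change in X, the percentage change in Y is approximately 2.00 times as large.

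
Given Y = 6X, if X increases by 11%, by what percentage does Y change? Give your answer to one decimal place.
11.0%

For Y = 6X:
If X → X(1 + 0.11)
Then Y → Y · (1 + 0.11)^1
     = Y · 1.1100

Percentage change = ((1 + 0.11)^1 − 1) × 100% = 11.0%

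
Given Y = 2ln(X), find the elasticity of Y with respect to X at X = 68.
Elasticity = 1/ln(68) ≈ 0.2370

Elasticity = (dY/dX) · (X/Y)

dY/dX = 2/X
At X = 68: dY/dX = 1/34, Y = 2·ln(68)

Elasticity = (1/34) · (68 / (2·ln(68))) = 1/ln(68) ≈ 0.2370

Interpretation: for a small percentage change in X, the percentage change in Y is approximately 0.24 times as large.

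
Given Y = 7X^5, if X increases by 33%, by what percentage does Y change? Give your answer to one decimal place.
316.2%

For Y = 7X^5:
If X → X(1 + 0.33)
Then Y → Y · (1 + 0.33)^5
     ≈ Y · 4.1616

Percentage change = ((1 + 0.33)^5 − 1) × 100% ≈ 316.2%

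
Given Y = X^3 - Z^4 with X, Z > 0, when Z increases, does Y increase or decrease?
Y decreases

Taking the partial derivative:
∂Y/∂Z = -4Z^3

∂Y/∂Z = -4Z^3 < 0 (assuming positive values)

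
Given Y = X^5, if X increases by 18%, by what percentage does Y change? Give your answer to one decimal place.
128.8%

For Y = X^5:
If X → X(1 + 0.18)
Then Y → Y · (1 + 0.18)^5
     ≈ Y · 2.2878

Percentage change = ((1 + 0.18)^5 − 1) × 100% ≈ 128.8%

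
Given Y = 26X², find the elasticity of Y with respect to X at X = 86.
Elasticity = 2

Elasticity = (dY/dX) · (X/Y)

dY/dX = 52·X
At X = 86: dY/dX = 4472, Y = 192296

Elasticity = 4472 · (86 / 192296) = 2

Interpretation: for a small percentage change in X, the percentage change in Y is approximately 2.00 times as large.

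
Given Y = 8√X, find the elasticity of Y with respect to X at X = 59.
Elasticity = 1/2

Elasticity = (dY/dX) · (X/Y)

dY/dX = 4/√X
At X = 59: dY/dX = 4·√59/59, Y = 8·√59

Elasticity = (4·√59/59) · (59 / (8·√59)) = 1/2

Interpretation: for a small percentage change in X, the percentage change in Y is approximately 0.50 times as large.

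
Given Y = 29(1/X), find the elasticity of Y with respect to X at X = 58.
Elasticity = -1

Elasticity = (dY/dX) · (X/Y)

dY/dX = -29/X²
At X = 58: dY/dX = -1/116, Y = 1/2

Elasticity = (-1/116) · (58 / (1/2)) = -1

Interpretation: for a small percentage change in X, the percentage change in Y is approximately -1.00 times as large.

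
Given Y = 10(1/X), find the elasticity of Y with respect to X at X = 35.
Elasticity = -1

Elasticity = (dY/dX) · (X/Y)

dY/dX = -10/X²
At X = 35: dY/dX = -2/245, Y = 2/7

Elasticity = (-2/245) · (35 / (2/7)) = -1

Interpretation: for a small percentage change in X, the percentage change in Y is approximately -1.00 times as large.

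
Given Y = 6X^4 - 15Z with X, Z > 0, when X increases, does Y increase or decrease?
Y increases

Taking the partial derivative:
∂Y/∂X = 24X^3

∂Y/∂X = 24X^3 > 0 (assuming positive values)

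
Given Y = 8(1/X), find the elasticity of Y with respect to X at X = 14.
Elasticity = -1

Elasticity = (dY/dX) · (X/Y)

dY/dX = -8/X²
At X = 14: dY/dX = -2/49, Y = 4/7

Elasticity = (-2/49) · (14 / (4/7)) = -1

Interpretation: for a small percentage change in X, the percentage change in Y is approximately -1.00 times as large.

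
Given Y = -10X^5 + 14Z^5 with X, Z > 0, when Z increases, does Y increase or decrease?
Y increases

Taking the partial derivative:
∂Y/∂Z = 70Z^4

∂Y/∂Z = 70Z^4 > 0 (assuming positive values)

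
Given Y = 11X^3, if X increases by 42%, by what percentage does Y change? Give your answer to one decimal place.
186.3%

For Y = 11X^3:
If X → X(1 + 0.42)
Then Y → Y · (1 + 0.42)^3
     ≈ Y · 2.8633

Percentage change = ((1 + 0.42)^3 − 1) × 100% ≈ 186.3%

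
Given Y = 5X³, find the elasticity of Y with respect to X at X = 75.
Elasticity = 3

Elasticity = (dY/dX) · (X/Y)

dY/dX = 15·X²
At X = 75: dY/dX = 84375, Y = 2109375

Elasticity = 84375 · (75 / 2109375) = 3

Interpretation: for a small percentage change in X, the percentage change in Y is approximately 3.00 times as large.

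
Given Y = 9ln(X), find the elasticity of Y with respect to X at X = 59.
Elasticity = 1/ln(59) ≈ 0.2452

Elasticity = (dY/dX) · (X/Y)

dY/dX = 9/X
At X = 59: dY/dX = 9/59, Y = 9·ln(59)

Elasticity = (9/59) · (59 / (9·ln(59))) = 1/ln(59) ≈ 0.2452

Interpretation: for a small percentage change in X, the percentage change in Y is approximately 0.25 times as large.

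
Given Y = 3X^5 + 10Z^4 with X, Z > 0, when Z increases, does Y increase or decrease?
Y increases

Taking the partial derivative:
∂Y/∂Z = 40Z^3

∂Y/∂Z = 40Z^3 > 0 (assuming positive values)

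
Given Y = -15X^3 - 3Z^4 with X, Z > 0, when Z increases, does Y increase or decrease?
Y decreases

Taking the partial derivative:
∂Y/∂Z = -12Z^3

∂Y/∂Z = -12Z^3 < 0 (assuming positive values)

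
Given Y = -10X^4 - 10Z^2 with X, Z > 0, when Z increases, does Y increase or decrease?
Y decreases

Taking the partial derivative:
∂Y/∂Z = -20Z

∂Y/∂Z = -20Z < 0 (assuming positive values)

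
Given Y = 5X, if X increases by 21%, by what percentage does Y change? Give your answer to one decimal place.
21.0%

For Y = 5X:
If X → X(1 + 0.21)
Then Y → Y · (1 + 0.21)^1
     = Y · 1.2100

Percentage change = ((1 + 0.21)^1 − 1) × 100% = 21.0%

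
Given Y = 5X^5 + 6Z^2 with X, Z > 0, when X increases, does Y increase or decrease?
Y increases

Taking the partial derivative:
∂Y/∂X = 25X^4

∂Y/∂X = 25X^4 > 0 (assuming positive values)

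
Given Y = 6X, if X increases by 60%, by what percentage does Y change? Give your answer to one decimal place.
60.0%

For Y = 6X:
If X → X(1 + 0.6)
Then Y → Y · (1 + 0.6)^1
     = Y · 1.6000

Percentage change = ((1 + 0.6)^1 − 1) × 100% = 60.0%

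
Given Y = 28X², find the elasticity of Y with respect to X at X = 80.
Elasticity = 2

Elasticity = (dY/dX) · (X/Y)

dY/dX = 56·X
At X = 80: dY/dX = 4480, Y = 179200

Elasticity = 4480 · (80 / 179200) = 2

Interpretation: for a small percentage change in X, the percentage change in Y is approximately 2.00 times as large.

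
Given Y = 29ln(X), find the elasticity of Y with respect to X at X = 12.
Elasticity = 1/ln(12) ≈ 0.4024

Elasticity = (dY/dX) · (X/Y)

dY/dX = 29/X
At X = 12: dY/dX = 29/12, Y = 29·ln(12)

Elasticity = (29/12) · (12 / (29·ln(12))) = 1/ln(12) ≈ 0.4024

Interpretation: for a small percentage change in X, the percentage change in Y is approximately 0.40 times as large.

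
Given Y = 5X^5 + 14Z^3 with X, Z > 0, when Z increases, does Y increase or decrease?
Y increases

Taking the partial derivative:
∂Y/∂Z = 42Z^2

∂Y/∂Z = 42Z^2 > 0 (assuming positive values)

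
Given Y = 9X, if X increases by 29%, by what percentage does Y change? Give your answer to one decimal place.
29.0%

For Y = 9X:
If X → X(1 + 0.29)
Then Y → Y · (1 + 0.29)^1
     = Y · 1.2900

Percentage change = ((1 + 0.29)^1 − 1) × 100% = 29.0%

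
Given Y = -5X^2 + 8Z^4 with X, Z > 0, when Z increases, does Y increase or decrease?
Y increases

Taking the partial derivative:
∂Y/∂Z = 32Z^3

∂Y/∂Z = 32Z^3 > 0 (assuming positive values)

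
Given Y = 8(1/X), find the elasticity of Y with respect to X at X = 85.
Elasticity = -1

Elasticity = (dY/dX) · (X/Y)

dY/dX = -8/X²
At X = 85: dY/dX = -8/7225, Y = 8/85

Elasticity = (-8/7225) · (85 / (8/85)) = -1

Interpretation: for a small percentage change in X, the percentage change in Y is approximately -1.00 times as large.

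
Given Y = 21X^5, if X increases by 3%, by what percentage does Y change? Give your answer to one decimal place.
15.9%

For Y = 21X^5:
If X → X(1 + 0.03)
Then Y → Y · (1 + 0.03)^5
     ≈ Y · 1.1593

Percentage change = ((1 + 0.03)^5 − 1) × 100% ≈ 15.9%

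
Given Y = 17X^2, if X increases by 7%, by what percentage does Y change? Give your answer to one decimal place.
14.5%

For Y = 17X^2:
If X → X(1 + 0.07)
Then Y → Y · (1 + 0.07)^2
     = Y · 1.1449

Percentage change = ((1 + 0.07)^2 − 1) × 100% ≈ 14.5%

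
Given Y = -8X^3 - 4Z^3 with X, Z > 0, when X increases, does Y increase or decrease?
Y decreases

Taking the partial derivative:
∂Y/∂X = -24X^2

∂Y/∂X = -24X^2 < 0 (assuming positive values)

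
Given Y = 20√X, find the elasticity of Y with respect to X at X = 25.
Elasticity = 1/2

Elasticity = (dY/dX) · (X/Y)

dY/dX = 10/√X
At X = 25: dY/dX = 2, Y = 100

Elasticity = 2 · (25 / 100) = 1/2

Interpretation: for a small percentage change in X, the percentage change in Y is approximately 0.50 times as large.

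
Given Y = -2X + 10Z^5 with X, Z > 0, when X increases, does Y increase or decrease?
Y decreases

Taking the partial derivative:
∂Y/∂X = -2

∂Y/∂X = -2 < 0 (assuming positive values)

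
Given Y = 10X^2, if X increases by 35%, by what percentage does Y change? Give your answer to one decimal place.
82.3%

For Y = 10X^2:
If X → X(1 + 0.35)
Then Y → Y · (1 + 0.35)^2
     = Y · 1.8225

Percentage change = ((1 + 0.35)^2 − 1) × 100% ≈ 82.3%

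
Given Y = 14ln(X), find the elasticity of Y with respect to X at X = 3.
Elasticity = 1/ln(3) ≈ 0.9102

Elasticity = (dY/dX) · (X/Y)

dY/dX = 14/X
At X = 3: dY/dX = 14/3, Y = 14·ln(3)

Elasticity = (14/3) · (3 / (14·ln(3))) = 1/ln(3) ≈ 0.9102

Interpretation: for a small percentage change in X, the percentage change in Y is approximately 0.91 times as large.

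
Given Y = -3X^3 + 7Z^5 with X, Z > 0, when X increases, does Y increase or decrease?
Y decreases

Taking the partial derivative:
∂Y/∂X = -9X^2

∂Y/∂X = -9X^2 < 0 (assuming positive values)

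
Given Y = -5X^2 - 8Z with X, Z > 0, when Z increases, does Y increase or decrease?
Y decreases

Taking the partial derivative:
∂Y/∂Z = -8

∂Y/∂Z = -8 < 0 (assuming positive values)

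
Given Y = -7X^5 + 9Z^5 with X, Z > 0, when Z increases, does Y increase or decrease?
Y increases

Taking the partial derivative:
∂Y/∂Z = 45Z^4

∂Y/∂Z = 45Z^4 > 0 (assuming positive values)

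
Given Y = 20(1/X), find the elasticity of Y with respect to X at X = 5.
Elasticity = -1

Elasticity = (dY/dX) · (X/Y)

dY/dX = -20/X²
At X = 5: dY/dX = -4/5, Y = 4

Elasticity = (-4/5) · (5 / 4) = -1

Interpretation: for a small percentage change in X, the percentage change in Y is approximately -1.00 times as large.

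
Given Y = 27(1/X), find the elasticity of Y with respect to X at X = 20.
Elasticity = -1

Elasticity = (dY/dX) · (X/Y)

dY/dX = -27/X²
At X = 20: dY/dX = -27/400, Y = 27/20

Elasticity = (-27/400) · (20 / (27/20)) = -1

Interpretation: for a small percentage change in X, the percentage change in Y is approximately -1.00 times as large.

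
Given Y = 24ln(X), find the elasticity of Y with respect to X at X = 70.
Elasticity = 1/ln(70) ≈ 0.2354

Elasticity = (dY/dX) · (X/Y)

dY/dX = 24/X
At X = 70: dY/dX = 12/35, Y = 24·ln(70)

Elasticity = (12/35) · (70 / (24·ln(70))) = 1/ln(70) ≈ 0.2354

Interpretation: for a small percentage change in X, the percentage change in Y is approximately 0.24 times as large.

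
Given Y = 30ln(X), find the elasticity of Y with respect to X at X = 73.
Elasticity = 1/ln(73) ≈ 0.2331

Elasticity = (dY/dX) · (X/Y)

dY/dX = 30/X
At X = 73: dY/dX = 30/73, Y = 30·ln(73)

Elasticity = (30/73) · (73 / (30·ln(73))) = 1/ln(73) ≈ 0.2331

Interpretation: for a small percentage change in X, the percentage change in Y is approximately 0.23 times as large.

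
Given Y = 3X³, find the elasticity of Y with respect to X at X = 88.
Elasticity = 3

Elasticity = (dY/dX) · (X/Y)

dY/dX = 9·X²
At X = 88: dY/dX = 69696, Y = 2044416

Elasticity = 69696 · (88 / 2044416) = 3

Interpretation: for a small percentage change in X, the percentage change in Y is approximately 3.00 times as large.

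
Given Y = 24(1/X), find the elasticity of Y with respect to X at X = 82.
Elasticity = -1

Elasticity = (dY/dX) · (X/Y)

dY/dX = -24/X²
At X = 82: dY/dX = -6/1681, Y = 12/41

Elasticity = (-6/1681) · (82 / (12/41)) = -1

Interpretation: for a small percentage change in X, the percentage change in Y is approximately -1.00 times as large.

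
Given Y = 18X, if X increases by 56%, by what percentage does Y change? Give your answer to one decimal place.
56.0%

For Y = 18X:
If X → X(1 + 0.56)
Then Y → Y · (1 + 0.56)^1
     = Y · 1.5600

Percentage change = ((1 + 0.56)^1 − 1) × 100% = 56.0%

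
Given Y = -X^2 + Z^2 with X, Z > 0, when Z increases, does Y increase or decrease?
Y increases

Taking the partial derivative:
∂Y/∂Z = 2Z

∂Y/∂Z = 2Z > 0 (assuming positive values)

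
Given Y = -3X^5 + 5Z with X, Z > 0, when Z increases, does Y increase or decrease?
Y increases

Taking the partial derivative:
∂Y/∂Z = 5

∂Y/∂Z = 5 > 0 (assuming positive values)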